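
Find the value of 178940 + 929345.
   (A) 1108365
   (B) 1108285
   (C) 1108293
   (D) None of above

178940 + 929345 = 1108285
B) 1108285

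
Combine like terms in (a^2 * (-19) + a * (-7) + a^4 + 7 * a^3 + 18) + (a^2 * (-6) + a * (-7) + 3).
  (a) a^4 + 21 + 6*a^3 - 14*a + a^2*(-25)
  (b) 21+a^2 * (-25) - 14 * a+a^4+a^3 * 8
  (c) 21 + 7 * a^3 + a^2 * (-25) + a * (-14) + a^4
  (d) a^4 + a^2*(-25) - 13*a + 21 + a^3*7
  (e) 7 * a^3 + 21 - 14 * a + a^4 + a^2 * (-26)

Adding the polynomials and combining like terms:
(a^2*(-19) + a*(-7) + a^4 + 7*a^3 + 18) + (a^2*(-6) + a*(-7) + 3)
= 21 + 7 * a^3 + a^2 * (-25) + a * (-14) + a^4
c) 21 + 7 * a^3 + a^2 * (-25) + a * (-14) + a^4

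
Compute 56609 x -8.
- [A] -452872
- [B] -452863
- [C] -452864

56609 * -8 = -452872
A) -452872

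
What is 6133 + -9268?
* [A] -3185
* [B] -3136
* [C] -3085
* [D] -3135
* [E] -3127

6133 + -9268 = -3135
D) -3135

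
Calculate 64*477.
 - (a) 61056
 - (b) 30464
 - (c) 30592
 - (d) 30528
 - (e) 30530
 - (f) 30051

64 * 477 = 30528
d) 30528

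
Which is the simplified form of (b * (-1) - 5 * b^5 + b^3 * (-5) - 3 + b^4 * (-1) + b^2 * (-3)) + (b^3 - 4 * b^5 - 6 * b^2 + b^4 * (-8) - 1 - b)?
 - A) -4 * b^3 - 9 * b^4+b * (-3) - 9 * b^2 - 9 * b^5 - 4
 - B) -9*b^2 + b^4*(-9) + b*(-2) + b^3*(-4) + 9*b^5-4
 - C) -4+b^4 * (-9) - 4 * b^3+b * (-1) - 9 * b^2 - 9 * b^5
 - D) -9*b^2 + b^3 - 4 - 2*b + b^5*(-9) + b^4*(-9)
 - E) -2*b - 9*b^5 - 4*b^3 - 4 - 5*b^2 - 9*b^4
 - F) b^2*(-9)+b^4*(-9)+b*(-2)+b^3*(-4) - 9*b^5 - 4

Adding the polynomials and combining like terms:
(b*(-1) - 5*b^5 + b^3*(-5) - 3 + b^4*(-1) + b^2*(-3)) + (b^3 - 4*b^5 - 6*b^2 + b^4*(-8) - 1 - b)
= b^2*(-9)+b^4*(-9)+b*(-2)+b^3*(-4) - 9*b^5 - 4
F) b^2*(-9)+b^4*(-9)+b*(-2)+b^3*(-4) - 9*b^5 - 4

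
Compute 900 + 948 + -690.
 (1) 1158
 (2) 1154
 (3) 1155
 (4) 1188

First: 900 + 948 = 1848
Then: 1848 + -690 = 1158
1) 1158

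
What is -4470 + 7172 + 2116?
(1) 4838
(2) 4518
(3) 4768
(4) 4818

First: -4470 + 7172 = 2702
Then: 2702 + 2116 = 4818
4) 4818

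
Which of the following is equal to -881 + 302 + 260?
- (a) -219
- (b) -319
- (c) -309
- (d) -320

First: -881 + 302 = -579
Then: -579 + 260 = -319
b) -319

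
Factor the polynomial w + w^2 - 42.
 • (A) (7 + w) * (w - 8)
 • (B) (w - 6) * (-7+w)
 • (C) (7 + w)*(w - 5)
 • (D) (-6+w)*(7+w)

We need to factor w + w^2 - 42.
The factored form is (-6+w)*(7+w).
D) (-6+w)*(7+w)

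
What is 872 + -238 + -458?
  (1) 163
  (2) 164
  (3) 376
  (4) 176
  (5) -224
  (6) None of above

First: 872 + -238 = 634
Then: 634 + -458 = 176
4) 176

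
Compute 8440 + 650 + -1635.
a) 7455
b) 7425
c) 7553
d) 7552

First: 8440 + 650 = 9090
Then: 9090 + -1635 = 7455
a) 7455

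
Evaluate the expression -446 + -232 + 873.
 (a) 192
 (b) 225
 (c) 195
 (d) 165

First: -446 + -232 = -678
Then: -678 + 873 = 195
c) 195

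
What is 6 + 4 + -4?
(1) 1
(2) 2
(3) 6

First: 6 + 4 = 10
Then: 10 + -4 = 6
3) 6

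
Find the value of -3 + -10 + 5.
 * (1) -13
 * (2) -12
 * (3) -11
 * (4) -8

First: -3 + -10 = -13
Then: -13 + 5 = -8
4) -8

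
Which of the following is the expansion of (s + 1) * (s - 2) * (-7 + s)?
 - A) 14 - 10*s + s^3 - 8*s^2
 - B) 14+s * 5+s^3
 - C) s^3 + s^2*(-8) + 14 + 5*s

Expanding (s + 1) * (s - 2) * (-7 + s):
= s^3 + s^2*(-8) + 14 + 5*s
C) s^3 + s^2*(-8) + 14 + 5*s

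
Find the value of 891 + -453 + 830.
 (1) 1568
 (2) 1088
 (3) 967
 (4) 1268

First: 891 + -453 = 438
Then: 438 + 830 = 1268
4) 1268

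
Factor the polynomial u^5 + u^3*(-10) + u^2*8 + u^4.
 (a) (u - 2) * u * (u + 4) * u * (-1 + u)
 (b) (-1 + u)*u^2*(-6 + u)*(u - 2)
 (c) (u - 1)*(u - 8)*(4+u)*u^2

We need to factor u^5 + u^3*(-10) + u^2*8 + u^4.
The factored form is (u - 2) * u * (u + 4) * u * (-1 + u).
a) (u - 2) * u * (u + 4) * u * (-1 + u)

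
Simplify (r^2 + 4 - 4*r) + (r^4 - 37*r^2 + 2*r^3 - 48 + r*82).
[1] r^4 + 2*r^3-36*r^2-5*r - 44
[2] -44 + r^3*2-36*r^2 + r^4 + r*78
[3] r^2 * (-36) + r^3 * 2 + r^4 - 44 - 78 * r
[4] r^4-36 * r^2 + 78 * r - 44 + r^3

Adding the polynomials and combining like terms:
(r^2 + 4 - 4*r) + (r^4 - 37*r^2 + 2*r^3 - 48 + r*82)
= -44 + r^3*2-36*r^2 + r^4 + r*78
2) -44 + r^3*2-36*r^2 + r^4 + r*78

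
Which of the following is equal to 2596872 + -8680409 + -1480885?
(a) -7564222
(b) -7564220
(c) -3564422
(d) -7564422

First: 2596872 + -8680409 = -6083537
Then: -6083537 + -1480885 = -7564422
d) -7564422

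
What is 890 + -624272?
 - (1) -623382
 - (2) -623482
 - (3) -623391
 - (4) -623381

890 + -624272 = -623382
1) -623382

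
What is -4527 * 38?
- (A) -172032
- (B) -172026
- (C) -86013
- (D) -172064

-4527 * 38 = -172026
B) -172026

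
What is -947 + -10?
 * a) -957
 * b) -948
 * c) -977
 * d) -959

-947 + -10 = -957
a) -957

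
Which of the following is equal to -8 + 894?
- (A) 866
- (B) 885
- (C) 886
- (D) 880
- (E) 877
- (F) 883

-8 + 894 = 886
C) 886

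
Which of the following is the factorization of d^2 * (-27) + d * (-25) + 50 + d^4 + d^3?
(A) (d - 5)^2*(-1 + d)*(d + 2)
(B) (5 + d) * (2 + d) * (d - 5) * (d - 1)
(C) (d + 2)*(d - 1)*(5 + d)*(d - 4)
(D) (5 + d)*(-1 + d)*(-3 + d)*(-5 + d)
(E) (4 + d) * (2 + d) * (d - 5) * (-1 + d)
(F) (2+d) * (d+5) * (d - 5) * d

We need to factor d^2 * (-27) + d * (-25) + 50 + d^4 + d^3.
The factored form is (5 + d) * (2 + d) * (d - 5) * (d - 1).
B) (5 + d) * (2 + d) * (d - 5) * (d - 1)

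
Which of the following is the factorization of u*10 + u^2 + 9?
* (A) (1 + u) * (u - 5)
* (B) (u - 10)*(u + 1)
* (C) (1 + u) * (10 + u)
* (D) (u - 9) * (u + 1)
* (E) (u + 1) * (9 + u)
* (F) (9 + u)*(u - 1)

We need to factor u*10 + u^2 + 9.
The factored form is (u + 1) * (9 + u).
E) (u + 1) * (9 + u)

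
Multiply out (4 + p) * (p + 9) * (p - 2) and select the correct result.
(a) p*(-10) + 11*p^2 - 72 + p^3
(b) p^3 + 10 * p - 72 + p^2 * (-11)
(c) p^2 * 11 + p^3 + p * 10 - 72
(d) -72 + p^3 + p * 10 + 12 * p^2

Expanding (4 + p) * (p + 9) * (p - 2):
= p^2 * 11 + p^3 + p * 10 - 72
c) p^2 * 11 + p^3 + p * 10 - 72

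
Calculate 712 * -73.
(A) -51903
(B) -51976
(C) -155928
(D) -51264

712 * -73 = -51976
B) -51976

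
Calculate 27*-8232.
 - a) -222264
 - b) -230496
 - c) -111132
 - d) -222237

27 * -8232 = -222264
a) -222264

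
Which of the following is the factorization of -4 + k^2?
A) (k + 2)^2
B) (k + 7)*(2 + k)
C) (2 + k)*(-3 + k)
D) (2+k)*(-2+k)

We need to factor -4 + k^2.
The factored form is (2+k)*(-2+k).
D) (2+k)*(-2+k)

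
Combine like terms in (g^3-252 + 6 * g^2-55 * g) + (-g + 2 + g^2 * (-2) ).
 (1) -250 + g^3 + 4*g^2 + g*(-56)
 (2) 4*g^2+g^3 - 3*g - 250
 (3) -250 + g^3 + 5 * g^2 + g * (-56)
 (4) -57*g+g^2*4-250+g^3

Adding the polynomials and combining like terms:
(g^3 - 252 + 6*g^2 - 55*g) + (-g + 2 + g^2*(-2))
= -250 + g^3 + 4*g^2 + g*(-56)
1) -250 + g^3 + 4*g^2 + g*(-56)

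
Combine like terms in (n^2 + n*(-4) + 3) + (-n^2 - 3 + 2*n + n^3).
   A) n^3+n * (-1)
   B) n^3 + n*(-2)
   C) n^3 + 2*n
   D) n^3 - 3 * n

Adding the polynomials and combining like terms:
(n^2 + n*(-4) + 3) + (-n^2 - 3 + 2*n + n^3)
= n^3 + n*(-2)
B) n^3 + n*(-2)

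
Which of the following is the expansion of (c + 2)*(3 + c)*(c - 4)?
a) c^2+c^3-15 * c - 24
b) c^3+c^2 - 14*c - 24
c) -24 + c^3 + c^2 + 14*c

Expanding (c + 2)*(3 + c)*(c - 4):
= c^3+c^2 - 14*c - 24
b) c^3+c^2 - 14*c - 24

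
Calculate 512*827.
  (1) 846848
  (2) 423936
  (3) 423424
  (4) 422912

512 * 827 = 423424
3) 423424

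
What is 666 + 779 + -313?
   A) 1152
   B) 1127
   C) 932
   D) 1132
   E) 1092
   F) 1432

First: 666 + 779 = 1445
Then: 1445 + -313 = 1132
D) 1132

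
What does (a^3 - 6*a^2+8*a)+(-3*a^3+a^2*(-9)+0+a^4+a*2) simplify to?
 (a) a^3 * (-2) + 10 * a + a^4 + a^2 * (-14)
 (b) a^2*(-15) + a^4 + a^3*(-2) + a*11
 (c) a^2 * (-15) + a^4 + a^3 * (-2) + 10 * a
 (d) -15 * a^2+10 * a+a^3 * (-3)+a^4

Adding the polynomials and combining like terms:
(a^3 - 6*a^2 + 8*a) + (-3*a^3 + a^2*(-9) + 0 + a^4 + a*2)
= a^2 * (-15) + a^4 + a^3 * (-2) + 10 * a
c) a^2 * (-15) + a^4 + a^3 * (-2) + 10 * a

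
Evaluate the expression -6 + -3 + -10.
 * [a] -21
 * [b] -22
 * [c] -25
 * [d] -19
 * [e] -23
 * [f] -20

First: -6 + -3 = -9
Then: -9 + -10 = -19
d) -19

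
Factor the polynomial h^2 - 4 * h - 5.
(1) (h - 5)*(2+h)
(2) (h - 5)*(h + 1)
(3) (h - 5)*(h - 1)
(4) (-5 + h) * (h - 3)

We need to factor h^2 - 4 * h - 5.
The factored form is (h - 5)*(h + 1).
2) (h - 5)*(h + 1)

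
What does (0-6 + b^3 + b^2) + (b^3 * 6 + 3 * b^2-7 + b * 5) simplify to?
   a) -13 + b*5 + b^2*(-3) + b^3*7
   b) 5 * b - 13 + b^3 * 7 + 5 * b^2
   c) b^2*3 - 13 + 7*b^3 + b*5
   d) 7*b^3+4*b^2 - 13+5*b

Adding the polynomials and combining like terms:
(0 - 6 + b^3 + b^2) + (b^3*6 + 3*b^2 - 7 + b*5)
= 7*b^3+4*b^2 - 13+5*b
d) 7*b^3+4*b^2 - 13+5*b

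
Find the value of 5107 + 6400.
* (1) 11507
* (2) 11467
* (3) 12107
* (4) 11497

5107 + 6400 = 11507
1) 11507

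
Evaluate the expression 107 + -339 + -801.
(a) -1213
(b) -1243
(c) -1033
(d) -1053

First: 107 + -339 = -232
Then: -232 + -801 = -1033
c) -1033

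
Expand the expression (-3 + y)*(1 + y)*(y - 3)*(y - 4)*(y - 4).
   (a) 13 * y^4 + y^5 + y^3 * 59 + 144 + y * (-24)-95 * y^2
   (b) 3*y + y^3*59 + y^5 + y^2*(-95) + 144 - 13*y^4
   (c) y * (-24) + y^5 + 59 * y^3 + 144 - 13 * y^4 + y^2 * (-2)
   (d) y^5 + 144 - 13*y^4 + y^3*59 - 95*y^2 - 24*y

Expanding (-3 + y)*(1 + y)*(y - 3)*(y - 4)*(y - 4):
= y^5 + 144 - 13*y^4 + y^3*59 - 95*y^2 - 24*y
d) y^5 + 144 - 13*y^4 + y^3*59 - 95*y^2 - 24*y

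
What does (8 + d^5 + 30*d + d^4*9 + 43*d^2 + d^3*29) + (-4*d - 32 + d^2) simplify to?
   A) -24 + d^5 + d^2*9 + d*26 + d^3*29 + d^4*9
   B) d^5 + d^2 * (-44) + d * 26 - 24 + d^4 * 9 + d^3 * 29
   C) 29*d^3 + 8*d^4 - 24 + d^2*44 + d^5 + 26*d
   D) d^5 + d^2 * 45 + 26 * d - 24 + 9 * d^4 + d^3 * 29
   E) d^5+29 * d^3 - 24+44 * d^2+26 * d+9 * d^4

Adding the polynomials and combining like terms:
(8 + d^5 + 30*d + d^4*9 + 43*d^2 + d^3*29) + (-4*d - 32 + d^2)
= d^5+29 * d^3 - 24+44 * d^2+26 * d+9 * d^4
E) d^5+29 * d^3 - 24+44 * d^2+26 * d+9 * d^4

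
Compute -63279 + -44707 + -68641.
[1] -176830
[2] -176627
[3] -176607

First: -63279 + -44707 = -107986
Then: -107986 + -68641 = -176627
2) -176627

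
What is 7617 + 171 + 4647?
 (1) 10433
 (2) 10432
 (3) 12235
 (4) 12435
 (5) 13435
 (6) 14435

First: 7617 + 171 = 7788
Then: 7788 + 4647 = 12435
4) 12435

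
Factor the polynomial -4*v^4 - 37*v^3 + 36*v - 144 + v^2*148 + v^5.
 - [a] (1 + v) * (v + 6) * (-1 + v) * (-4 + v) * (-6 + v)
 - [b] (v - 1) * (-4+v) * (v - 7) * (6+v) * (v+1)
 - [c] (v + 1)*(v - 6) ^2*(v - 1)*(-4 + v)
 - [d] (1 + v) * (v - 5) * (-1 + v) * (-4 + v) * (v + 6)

We need to factor -4*v^4 - 37*v^3 + 36*v - 144 + v^2*148 + v^5.
The factored form is (1 + v) * (v + 6) * (-1 + v) * (-4 + v) * (-6 + v).
a) (1 + v) * (v + 6) * (-1 + v) * (-4 + v) * (-6 + v)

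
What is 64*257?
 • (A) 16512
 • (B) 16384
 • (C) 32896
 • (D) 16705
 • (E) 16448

64 * 257 = 16448
E) 16448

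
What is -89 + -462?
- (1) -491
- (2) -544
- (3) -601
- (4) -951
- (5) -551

-89 + -462 = -551
5) -551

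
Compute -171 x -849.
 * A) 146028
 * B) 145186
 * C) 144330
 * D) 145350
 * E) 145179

-171 * -849 = 145179
E) 145179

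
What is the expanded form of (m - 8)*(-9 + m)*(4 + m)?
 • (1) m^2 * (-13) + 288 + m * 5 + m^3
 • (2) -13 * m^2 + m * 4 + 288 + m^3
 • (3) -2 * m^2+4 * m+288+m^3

Expanding (m - 8)*(-9 + m)*(4 + m):
= -13 * m^2 + m * 4 + 288 + m^3
2) -13 * m^2 + m * 4 + 288 + m^3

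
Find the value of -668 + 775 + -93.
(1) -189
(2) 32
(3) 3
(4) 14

First: -668 + 775 = 107
Then: 107 + -93 = 14
4) 14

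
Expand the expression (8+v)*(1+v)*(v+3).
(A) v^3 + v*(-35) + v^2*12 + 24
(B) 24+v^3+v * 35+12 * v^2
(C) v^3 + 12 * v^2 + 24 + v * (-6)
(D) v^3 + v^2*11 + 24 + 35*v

Expanding (8+v)*(1+v)*(v+3):
= 24+v^3+v * 35+12 * v^2
B) 24+v^3+v * 35+12 * v^2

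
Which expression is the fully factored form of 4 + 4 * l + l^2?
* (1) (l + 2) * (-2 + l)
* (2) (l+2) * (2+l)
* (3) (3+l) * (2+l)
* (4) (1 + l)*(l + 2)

We need to factor 4 + 4 * l + l^2.
The factored form is (l+2) * (2+l).
2) (l+2) * (2+l)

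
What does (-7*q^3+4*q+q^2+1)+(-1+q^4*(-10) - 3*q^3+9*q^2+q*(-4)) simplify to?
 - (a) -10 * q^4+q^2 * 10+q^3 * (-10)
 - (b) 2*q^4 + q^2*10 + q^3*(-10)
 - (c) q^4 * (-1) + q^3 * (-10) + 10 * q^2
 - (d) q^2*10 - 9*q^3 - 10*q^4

Adding the polynomials and combining like terms:
(-7*q^3 + 4*q + q^2 + 1) + (-1 + q^4*(-10) - 3*q^3 + 9*q^2 + q*(-4))
= -10 * q^4+q^2 * 10+q^3 * (-10)
a) -10 * q^4+q^2 * 10+q^3 * (-10)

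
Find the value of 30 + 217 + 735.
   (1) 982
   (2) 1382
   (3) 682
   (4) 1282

First: 30 + 217 = 247
Then: 247 + 735 = 982
1) 982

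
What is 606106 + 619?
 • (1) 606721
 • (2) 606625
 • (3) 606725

606106 + 619 = 606725
3) 606725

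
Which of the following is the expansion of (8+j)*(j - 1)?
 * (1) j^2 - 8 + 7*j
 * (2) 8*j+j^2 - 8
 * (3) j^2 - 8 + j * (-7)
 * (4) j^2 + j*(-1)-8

Expanding (8+j)*(j - 1):
= j^2 - 8 + 7*j
1) j^2 - 8 + 7*j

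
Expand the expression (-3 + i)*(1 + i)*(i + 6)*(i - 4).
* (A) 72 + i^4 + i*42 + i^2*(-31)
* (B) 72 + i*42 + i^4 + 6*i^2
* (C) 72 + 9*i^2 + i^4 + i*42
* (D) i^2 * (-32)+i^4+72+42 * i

Expanding (-3 + i)*(1 + i)*(i + 6)*(i - 4):
= 72 + i^4 + i*42 + i^2*(-31)
A) 72 + i^4 + i*42 + i^2*(-31)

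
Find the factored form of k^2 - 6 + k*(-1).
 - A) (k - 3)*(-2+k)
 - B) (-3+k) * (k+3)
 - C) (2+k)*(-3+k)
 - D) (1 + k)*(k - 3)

We need to factor k^2 - 6 + k*(-1).
The factored form is (2+k)*(-3+k).
C) (2+k)*(-3+k)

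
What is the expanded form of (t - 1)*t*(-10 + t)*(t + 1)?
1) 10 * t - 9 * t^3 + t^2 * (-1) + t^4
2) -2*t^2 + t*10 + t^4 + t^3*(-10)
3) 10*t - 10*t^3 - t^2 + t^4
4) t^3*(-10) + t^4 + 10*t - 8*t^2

Expanding (t - 1)*t*(-10 + t)*(t + 1):
= 10*t - 10*t^3 - t^2 + t^4
3) 10*t - 10*t^3 - t^2 + t^4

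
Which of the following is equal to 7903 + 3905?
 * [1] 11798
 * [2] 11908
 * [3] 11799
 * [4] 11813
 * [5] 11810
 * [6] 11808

7903 + 3905 = 11808
6) 11808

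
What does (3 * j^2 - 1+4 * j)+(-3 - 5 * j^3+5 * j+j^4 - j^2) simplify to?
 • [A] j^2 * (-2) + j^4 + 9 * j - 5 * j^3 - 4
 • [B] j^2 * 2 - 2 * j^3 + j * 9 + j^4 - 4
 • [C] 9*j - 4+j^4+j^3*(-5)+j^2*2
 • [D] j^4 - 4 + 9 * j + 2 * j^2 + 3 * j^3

Adding the polynomials and combining like terms:
(3*j^2 - 1 + 4*j) + (-3 - 5*j^3 + 5*j + j^4 - j^2)
= 9*j - 4+j^4+j^3*(-5)+j^2*2
C) 9*j - 4+j^4+j^3*(-5)+j^2*2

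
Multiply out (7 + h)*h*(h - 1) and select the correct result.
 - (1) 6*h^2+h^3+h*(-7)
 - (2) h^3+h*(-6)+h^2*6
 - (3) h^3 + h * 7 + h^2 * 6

Expanding (7 + h)*h*(h - 1):
= 6*h^2+h^3+h*(-7)
1) 6*h^2+h^3+h*(-7)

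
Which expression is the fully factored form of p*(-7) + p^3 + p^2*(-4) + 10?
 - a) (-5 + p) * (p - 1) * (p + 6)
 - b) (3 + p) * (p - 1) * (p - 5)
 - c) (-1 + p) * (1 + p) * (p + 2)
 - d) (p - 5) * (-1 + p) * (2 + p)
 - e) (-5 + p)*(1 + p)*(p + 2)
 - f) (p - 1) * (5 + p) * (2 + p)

We need to factor p*(-7) + p^3 + p^2*(-4) + 10.
The factored form is (p - 5) * (-1 + p) * (2 + p).
d) (p - 5) * (-1 + p) * (2 + p)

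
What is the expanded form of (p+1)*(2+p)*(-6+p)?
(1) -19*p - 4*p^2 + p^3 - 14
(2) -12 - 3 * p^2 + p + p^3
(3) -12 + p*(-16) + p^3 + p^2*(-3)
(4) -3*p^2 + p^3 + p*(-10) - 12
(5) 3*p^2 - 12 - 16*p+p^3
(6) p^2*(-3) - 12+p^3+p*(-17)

Expanding (p+1)*(2+p)*(-6+p):
= -12 + p*(-16) + p^3 + p^2*(-3)
3) -12 + p*(-16) + p^3 + p^2*(-3)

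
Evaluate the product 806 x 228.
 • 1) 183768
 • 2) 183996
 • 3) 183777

806 * 228 = 183768
1) 183768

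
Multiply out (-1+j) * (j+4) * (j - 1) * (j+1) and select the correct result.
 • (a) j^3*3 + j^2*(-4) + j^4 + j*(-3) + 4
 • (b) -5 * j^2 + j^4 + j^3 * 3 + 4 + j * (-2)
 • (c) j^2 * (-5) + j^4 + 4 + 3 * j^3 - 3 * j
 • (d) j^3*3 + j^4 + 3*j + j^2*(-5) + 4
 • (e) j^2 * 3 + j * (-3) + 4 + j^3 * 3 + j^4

Expanding (-1+j) * (j+4) * (j - 1) * (j+1):
= j^2 * (-5) + j^4 + 4 + 3 * j^3 - 3 * j
c) j^2 * (-5) + j^4 + 4 + 3 * j^3 - 3 * j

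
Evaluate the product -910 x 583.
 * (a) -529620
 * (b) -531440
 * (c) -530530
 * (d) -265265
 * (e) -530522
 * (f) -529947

-910 * 583 = -530530
c) -530530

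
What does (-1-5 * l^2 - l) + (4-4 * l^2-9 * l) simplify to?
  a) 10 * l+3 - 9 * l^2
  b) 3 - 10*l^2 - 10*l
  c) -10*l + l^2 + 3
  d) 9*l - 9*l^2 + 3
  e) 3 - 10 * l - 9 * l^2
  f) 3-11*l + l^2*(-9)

Adding the polynomials and combining like terms:
(-1 - 5*l^2 - l) + (4 - 4*l^2 - 9*l)
= 3 - 10 * l - 9 * l^2
e) 3 - 10 * l - 9 * l^2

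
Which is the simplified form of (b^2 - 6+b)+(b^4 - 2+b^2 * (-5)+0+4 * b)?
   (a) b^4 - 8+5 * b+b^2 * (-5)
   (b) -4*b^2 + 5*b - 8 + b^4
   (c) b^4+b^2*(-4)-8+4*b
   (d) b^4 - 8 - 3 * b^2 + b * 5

Adding the polynomials and combining like terms:
(b^2 - 6 + b) + (b^4 - 2 + b^2*(-5) + 0 + 4*b)
= -4*b^2 + 5*b - 8 + b^4
b) -4*b^2 + 5*b - 8 + b^4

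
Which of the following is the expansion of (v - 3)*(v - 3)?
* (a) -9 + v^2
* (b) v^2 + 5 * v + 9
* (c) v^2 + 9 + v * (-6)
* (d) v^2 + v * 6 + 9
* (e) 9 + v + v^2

Expanding (v - 3)*(v - 3):
= v^2 + 9 + v * (-6)
c) v^2 + 9 + v * (-6)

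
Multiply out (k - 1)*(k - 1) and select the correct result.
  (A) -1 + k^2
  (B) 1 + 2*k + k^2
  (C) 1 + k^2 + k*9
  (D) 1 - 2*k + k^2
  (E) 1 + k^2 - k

Expanding (k - 1)*(k - 1):
= 1 - 2*k + k^2
D) 1 - 2*k + k^2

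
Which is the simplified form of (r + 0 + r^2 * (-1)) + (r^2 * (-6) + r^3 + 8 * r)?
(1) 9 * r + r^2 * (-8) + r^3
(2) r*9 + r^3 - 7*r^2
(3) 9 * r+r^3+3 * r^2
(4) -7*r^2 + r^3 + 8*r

Adding the polynomials and combining like terms:
(r + 0 + r^2*(-1)) + (r^2*(-6) + r^3 + 8*r)
= r*9 + r^3 - 7*r^2
2) r*9 + r^3 - 7*r^2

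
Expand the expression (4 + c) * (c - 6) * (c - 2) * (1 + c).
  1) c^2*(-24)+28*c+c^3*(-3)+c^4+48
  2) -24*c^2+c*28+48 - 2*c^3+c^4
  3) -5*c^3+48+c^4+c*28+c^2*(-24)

Expanding (4 + c) * (c - 6) * (c - 2) * (1 + c):
= c^2*(-24)+28*c+c^3*(-3)+c^4+48
1) c^2*(-24)+28*c+c^3*(-3)+c^4+48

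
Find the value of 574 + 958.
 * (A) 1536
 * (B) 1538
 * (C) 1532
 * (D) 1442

574 + 958 = 1532
C) 1532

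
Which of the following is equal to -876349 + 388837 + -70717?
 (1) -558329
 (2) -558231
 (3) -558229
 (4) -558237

First: -876349 + 388837 = -487512
Then: -487512 + -70717 = -558229
3) -558229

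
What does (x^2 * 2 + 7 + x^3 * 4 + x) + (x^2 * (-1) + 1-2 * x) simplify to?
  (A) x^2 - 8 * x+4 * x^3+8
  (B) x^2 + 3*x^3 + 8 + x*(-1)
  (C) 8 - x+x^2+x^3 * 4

Adding the polynomials and combining like terms:
(x^2*2 + 7 + x^3*4 + x) + (x^2*(-1) + 1 - 2*x)
= 8 - x+x^2+x^3 * 4
C) 8 - x+x^2+x^3 * 4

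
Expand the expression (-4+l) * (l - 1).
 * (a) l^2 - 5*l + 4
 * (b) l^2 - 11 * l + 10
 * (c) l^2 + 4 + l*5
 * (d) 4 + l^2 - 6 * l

Expanding (-4+l) * (l - 1):
= l^2 - 5*l + 4
a) l^2 - 5*l + 4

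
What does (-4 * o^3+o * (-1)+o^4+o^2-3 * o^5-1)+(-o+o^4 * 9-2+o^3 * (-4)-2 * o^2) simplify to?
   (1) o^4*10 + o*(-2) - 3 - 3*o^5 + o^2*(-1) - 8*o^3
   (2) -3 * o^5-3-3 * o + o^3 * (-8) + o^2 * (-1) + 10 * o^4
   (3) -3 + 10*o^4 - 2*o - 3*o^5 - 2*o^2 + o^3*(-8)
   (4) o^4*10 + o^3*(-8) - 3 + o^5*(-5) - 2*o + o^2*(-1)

Adding the polynomials and combining like terms:
(-4*o^3 + o*(-1) + o^4 + o^2 - 3*o^5 - 1) + (-o + o^4*9 - 2 + o^3*(-4) - 2*o^2)
= o^4*10 + o*(-2) - 3 - 3*o^5 + o^2*(-1) - 8*o^3
1) o^4*10 + o*(-2) - 3 - 3*o^5 + o^2*(-1) - 8*o^3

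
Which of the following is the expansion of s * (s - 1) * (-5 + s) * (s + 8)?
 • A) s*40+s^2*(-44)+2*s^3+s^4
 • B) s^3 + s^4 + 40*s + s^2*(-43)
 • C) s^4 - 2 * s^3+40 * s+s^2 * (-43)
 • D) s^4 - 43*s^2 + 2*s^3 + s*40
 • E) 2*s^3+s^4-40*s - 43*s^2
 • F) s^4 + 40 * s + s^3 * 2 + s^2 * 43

Expanding s * (s - 1) * (-5 + s) * (s + 8):
= s^4 - 43*s^2 + 2*s^3 + s*40
D) s^4 - 43*s^2 + 2*s^3 + s*40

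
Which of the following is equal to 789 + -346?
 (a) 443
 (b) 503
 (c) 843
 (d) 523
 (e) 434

789 + -346 = 443
a) 443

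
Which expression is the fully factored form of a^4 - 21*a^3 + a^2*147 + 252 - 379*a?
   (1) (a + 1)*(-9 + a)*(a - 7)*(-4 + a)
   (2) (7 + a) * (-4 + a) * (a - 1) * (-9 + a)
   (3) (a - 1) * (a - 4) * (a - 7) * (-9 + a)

We need to factor a^4 - 21*a^3 + a^2*147 + 252 - 379*a.
The factored form is (a - 1) * (a - 4) * (a - 7) * (-9 + a).
3) (a - 1) * (a - 4) * (a - 7) * (-9 + a)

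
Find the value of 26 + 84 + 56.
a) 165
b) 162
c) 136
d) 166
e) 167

First: 26 + 84 = 110
Then: 110 + 56 = 166
d) 166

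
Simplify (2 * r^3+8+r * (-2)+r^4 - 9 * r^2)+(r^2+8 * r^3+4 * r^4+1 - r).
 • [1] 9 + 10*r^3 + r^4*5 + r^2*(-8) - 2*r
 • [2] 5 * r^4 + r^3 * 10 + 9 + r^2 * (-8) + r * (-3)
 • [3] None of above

Adding the polynomials and combining like terms:
(2*r^3 + 8 + r*(-2) + r^4 - 9*r^2) + (r^2 + 8*r^3 + 4*r^4 + 1 - r)
= 5 * r^4 + r^3 * 10 + 9 + r^2 * (-8) + r * (-3)
2) 5 * r^4 + r^3 * 10 + 9 + r^2 * (-8) + r * (-3)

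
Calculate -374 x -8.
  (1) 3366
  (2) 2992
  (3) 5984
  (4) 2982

-374 * -8 = 2992
2) 2992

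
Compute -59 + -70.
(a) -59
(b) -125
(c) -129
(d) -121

-59 + -70 = -129
c) -129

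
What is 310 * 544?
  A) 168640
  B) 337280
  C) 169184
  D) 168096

310 * 544 = 168640
A) 168640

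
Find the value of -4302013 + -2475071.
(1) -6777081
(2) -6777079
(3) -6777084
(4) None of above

-4302013 + -2475071 = -6777084
3) -6777084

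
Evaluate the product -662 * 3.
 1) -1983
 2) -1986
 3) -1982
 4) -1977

-662 * 3 = -1986
2) -1986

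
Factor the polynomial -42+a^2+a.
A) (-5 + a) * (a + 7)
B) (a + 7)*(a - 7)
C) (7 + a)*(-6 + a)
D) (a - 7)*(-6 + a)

We need to factor -42+a^2+a.
The factored form is (7 + a)*(-6 + a).
C) (7 + a)*(-6 + a)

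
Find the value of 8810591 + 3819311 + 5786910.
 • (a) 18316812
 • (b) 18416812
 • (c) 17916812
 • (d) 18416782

First: 8810591 + 3819311 = 12629902
Then: 12629902 + 5786910 = 18416812
b) 18416812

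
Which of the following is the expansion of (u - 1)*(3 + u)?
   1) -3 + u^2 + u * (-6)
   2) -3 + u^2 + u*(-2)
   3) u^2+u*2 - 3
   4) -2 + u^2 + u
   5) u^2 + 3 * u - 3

Expanding (u - 1)*(3 + u):
= u^2+u*2 - 3
3) u^2+u*2 - 3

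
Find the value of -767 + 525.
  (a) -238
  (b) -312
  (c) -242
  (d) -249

-767 + 525 = -242
c) -242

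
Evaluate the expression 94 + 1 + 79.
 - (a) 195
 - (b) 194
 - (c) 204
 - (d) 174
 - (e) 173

First: 94 + 1 = 95
Then: 95 + 79 = 174
d) 174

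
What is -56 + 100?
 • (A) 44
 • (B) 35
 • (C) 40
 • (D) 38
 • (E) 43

-56 + 100 = 44
A) 44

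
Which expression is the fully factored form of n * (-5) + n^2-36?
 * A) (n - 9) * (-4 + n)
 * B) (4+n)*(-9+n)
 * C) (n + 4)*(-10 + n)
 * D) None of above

We need to factor n * (-5) + n^2-36.
The factored form is (4+n)*(-9+n).
B) (4+n)*(-9+n)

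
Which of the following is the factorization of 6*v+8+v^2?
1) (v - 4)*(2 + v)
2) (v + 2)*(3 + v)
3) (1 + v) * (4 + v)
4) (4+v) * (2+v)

We need to factor 6*v+8+v^2.
The factored form is (4+v) * (2+v).
4) (4+v) * (2+v)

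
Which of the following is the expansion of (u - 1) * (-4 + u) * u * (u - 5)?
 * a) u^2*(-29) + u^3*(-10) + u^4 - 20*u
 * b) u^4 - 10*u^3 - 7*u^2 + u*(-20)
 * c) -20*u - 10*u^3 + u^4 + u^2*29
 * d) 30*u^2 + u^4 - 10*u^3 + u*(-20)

Expanding (u - 1) * (-4 + u) * u * (u - 5):
= -20*u - 10*u^3 + u^4 + u^2*29
c) -20*u - 10*u^3 + u^4 + u^2*29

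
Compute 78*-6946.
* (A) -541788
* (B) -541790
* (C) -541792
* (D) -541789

78 * -6946 = -541788
A) -541788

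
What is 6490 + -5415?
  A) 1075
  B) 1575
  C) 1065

6490 + -5415 = 1075
A) 1075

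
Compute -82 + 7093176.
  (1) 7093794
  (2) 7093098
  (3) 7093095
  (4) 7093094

-82 + 7093176 = 7093094
4) 7093094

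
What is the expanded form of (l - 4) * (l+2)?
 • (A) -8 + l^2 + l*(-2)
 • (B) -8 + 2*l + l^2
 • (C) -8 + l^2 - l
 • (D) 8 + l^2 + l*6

Expanding (l - 4) * (l+2):
= -8 + l^2 + l*(-2)
A) -8 + l^2 + l*(-2)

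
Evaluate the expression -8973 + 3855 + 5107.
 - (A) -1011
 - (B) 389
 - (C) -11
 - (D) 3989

First: -8973 + 3855 = -5118
Then: -5118 + 5107 = -11
C) -11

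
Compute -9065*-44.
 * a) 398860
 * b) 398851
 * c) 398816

-9065 * -44 = 398860
a) 398860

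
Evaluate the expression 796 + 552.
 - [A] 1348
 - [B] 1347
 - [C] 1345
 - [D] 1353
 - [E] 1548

796 + 552 = 1348
A) 1348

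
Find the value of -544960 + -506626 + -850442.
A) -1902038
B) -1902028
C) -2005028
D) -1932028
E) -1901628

First: -544960 + -506626 = -1051586
Then: -1051586 + -850442 = -1902028
B) -1902028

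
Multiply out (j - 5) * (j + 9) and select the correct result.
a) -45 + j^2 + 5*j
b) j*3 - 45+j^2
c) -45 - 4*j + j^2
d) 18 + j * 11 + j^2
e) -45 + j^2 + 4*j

Expanding (j - 5) * (j + 9):
= -45 + j^2 + 4*j
e) -45 + j^2 + 4*j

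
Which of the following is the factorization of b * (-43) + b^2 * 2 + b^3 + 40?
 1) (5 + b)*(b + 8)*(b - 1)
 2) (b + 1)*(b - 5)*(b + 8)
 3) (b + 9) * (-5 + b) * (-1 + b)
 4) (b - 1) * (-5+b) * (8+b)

We need to factor b * (-43) + b^2 * 2 + b^3 + 40.
The factored form is (b - 1) * (-5+b) * (8+b).
4) (b - 1) * (-5+b) * (8+b)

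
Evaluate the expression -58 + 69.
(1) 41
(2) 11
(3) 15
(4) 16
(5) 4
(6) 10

-58 + 69 = 11
2) 11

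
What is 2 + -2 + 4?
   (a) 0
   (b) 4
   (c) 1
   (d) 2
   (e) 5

First: 2 + -2 = 0
Then: 0 + 4 = 4
b) 4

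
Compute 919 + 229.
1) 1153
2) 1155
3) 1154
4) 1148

919 + 229 = 1148
4) 1148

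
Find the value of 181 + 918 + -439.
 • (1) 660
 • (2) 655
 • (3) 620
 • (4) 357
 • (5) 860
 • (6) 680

First: 181 + 918 = 1099
Then: 1099 + -439 = 660
1) 660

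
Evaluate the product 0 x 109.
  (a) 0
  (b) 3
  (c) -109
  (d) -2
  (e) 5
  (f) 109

0 * 109 = 0
a) 0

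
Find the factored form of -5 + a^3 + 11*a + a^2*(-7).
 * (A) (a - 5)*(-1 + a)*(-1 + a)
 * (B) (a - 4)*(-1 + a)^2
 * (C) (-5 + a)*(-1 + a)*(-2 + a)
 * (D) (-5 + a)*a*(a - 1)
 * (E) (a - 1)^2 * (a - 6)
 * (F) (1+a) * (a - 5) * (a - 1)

We need to factor -5 + a^3 + 11*a + a^2*(-7).
The factored form is (a - 5)*(-1 + a)*(-1 + a).
A) (a - 5)*(-1 + a)*(-1 + a)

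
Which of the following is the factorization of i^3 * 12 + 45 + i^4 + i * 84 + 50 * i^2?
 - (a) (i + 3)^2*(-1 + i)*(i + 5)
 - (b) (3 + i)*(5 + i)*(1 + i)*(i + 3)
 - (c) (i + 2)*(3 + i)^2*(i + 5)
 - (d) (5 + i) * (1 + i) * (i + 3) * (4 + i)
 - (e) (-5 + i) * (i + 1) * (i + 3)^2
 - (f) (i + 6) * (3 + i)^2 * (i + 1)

We need to factor i^3 * 12 + 45 + i^4 + i * 84 + 50 * i^2.
The factored form is (3 + i)*(5 + i)*(1 + i)*(i + 3).
b) (3 + i)*(5 + i)*(1 + i)*(i + 3)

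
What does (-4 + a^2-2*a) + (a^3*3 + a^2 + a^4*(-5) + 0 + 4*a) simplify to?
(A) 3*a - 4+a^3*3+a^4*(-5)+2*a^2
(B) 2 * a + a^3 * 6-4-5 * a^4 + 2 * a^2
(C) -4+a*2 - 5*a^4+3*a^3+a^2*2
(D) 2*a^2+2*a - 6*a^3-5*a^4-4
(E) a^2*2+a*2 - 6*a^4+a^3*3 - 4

Adding the polynomials and combining like terms:
(-4 + a^2 - 2*a) + (a^3*3 + a^2 + a^4*(-5) + 0 + 4*a)
= -4+a*2 - 5*a^4+3*a^3+a^2*2
C) -4+a*2 - 5*a^4+3*a^3+a^2*2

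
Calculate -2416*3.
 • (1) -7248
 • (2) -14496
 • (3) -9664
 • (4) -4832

-2416 * 3 = -7248
1) -7248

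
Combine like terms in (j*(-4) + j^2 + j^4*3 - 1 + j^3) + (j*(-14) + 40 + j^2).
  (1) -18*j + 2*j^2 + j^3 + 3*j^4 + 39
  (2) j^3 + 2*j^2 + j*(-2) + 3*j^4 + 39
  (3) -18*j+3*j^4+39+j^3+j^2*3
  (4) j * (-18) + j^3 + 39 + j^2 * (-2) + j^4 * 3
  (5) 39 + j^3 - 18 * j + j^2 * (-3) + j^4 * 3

Adding the polynomials and combining like terms:
(j*(-4) + j^2 + j^4*3 - 1 + j^3) + (j*(-14) + 40 + j^2)
= -18*j + 2*j^2 + j^3 + 3*j^4 + 39
1) -18*j + 2*j^2 + j^3 + 3*j^4 + 39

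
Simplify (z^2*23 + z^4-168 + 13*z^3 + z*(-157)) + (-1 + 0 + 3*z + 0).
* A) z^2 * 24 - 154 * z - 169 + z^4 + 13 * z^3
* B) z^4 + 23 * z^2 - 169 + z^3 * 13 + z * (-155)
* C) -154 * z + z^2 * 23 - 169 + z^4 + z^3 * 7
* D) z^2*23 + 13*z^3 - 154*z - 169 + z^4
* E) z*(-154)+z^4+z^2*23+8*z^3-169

Adding the polynomials and combining like terms:
(z^2*23 + z^4 - 168 + 13*z^3 + z*(-157)) + (-1 + 0 + 3*z + 0)
= z^2*23 + 13*z^3 - 154*z - 169 + z^4
D) z^2*23 + 13*z^3 - 154*z - 169 + z^4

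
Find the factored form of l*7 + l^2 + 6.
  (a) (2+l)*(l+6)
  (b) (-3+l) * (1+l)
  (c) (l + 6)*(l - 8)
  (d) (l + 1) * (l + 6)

We need to factor l*7 + l^2 + 6.
The factored form is (l + 1) * (l + 6).
d) (l + 1) * (l + 6)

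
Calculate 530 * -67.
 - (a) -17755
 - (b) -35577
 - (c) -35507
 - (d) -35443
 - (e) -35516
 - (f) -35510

530 * -67 = -35510
f) -35510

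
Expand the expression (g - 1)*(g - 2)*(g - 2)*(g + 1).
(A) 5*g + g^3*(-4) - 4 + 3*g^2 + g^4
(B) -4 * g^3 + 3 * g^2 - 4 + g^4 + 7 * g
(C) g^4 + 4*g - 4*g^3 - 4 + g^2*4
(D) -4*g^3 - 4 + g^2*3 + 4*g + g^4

Expanding (g - 1)*(g - 2)*(g - 2)*(g + 1):
= -4*g^3 - 4 + g^2*3 + 4*g + g^4
D) -4*g^3 - 4 + g^2*3 + 4*g + g^4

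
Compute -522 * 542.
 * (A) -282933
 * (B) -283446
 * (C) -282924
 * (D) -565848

-522 * 542 = -282924
C) -282924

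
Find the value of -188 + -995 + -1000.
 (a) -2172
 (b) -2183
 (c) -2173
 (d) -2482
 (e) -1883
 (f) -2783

First: -188 + -995 = -1183
Then: -1183 + -1000 = -2183
b) -2183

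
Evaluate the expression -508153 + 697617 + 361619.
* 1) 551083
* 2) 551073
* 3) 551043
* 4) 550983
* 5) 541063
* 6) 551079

First: -508153 + 697617 = 189464
Then: 189464 + 361619 = 551083
1) 551083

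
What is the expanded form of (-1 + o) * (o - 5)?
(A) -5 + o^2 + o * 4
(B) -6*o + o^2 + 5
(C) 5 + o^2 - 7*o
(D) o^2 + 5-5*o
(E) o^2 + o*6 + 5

Expanding (-1 + o) * (o - 5):
= -6*o + o^2 + 5
B) -6*o + o^2 + 5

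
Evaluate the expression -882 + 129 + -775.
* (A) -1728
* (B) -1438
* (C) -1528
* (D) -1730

First: -882 + 129 = -753
Then: -753 + -775 = -1528
C) -1528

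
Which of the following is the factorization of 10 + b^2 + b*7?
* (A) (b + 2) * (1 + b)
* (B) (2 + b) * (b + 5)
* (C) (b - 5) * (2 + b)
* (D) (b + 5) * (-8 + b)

We need to factor 10 + b^2 + b*7.
The factored form is (2 + b) * (b + 5).
B) (2 + b) * (b + 5)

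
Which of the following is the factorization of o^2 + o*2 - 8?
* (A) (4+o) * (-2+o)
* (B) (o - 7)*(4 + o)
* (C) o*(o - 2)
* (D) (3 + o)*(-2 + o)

We need to factor o^2 + o*2 - 8.
The factored form is (4+o) * (-2+o).
A) (4+o) * (-2+o)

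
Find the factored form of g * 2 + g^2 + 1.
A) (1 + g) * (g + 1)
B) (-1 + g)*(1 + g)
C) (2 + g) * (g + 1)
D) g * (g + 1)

We need to factor g * 2 + g^2 + 1.
The factored form is (1 + g) * (g + 1).
A) (1 + g) * (g + 1)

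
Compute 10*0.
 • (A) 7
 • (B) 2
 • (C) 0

10 * 0 = 0
C) 0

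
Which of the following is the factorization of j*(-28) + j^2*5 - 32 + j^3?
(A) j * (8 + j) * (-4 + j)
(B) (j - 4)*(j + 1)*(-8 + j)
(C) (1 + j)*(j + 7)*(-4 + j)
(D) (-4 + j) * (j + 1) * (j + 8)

We need to factor j*(-28) + j^2*5 - 32 + j^3.
The factored form is (-4 + j) * (j + 1) * (j + 8).
D) (-4 + j) * (j + 1) * (j + 8)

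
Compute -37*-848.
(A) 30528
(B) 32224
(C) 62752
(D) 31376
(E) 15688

-37 * -848 = 31376
D) 31376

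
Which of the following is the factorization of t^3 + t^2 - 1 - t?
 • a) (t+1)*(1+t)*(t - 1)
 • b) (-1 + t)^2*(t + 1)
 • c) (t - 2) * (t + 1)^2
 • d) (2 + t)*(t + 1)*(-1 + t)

We need to factor t^3 + t^2 - 1 - t.
The factored form is (t+1)*(1+t)*(t - 1).
a) (t+1)*(1+t)*(t - 1)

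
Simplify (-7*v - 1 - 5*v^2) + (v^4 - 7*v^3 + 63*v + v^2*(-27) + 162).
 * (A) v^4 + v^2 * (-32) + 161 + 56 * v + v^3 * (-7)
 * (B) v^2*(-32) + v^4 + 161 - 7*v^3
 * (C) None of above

Adding the polynomials and combining like terms:
(-7*v - 1 - 5*v^2) + (v^4 - 7*v^3 + 63*v + v^2*(-27) + 162)
= v^4 + v^2 * (-32) + 161 + 56 * v + v^3 * (-7)
A) v^4 + v^2 * (-32) + 161 + 56 * v + v^3 * (-7)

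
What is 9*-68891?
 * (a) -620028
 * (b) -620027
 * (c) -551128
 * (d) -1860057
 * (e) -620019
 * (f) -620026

9 * -68891 = -620019
e) -620019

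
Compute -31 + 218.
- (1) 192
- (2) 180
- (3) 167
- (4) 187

-31 + 218 = 187
4) 187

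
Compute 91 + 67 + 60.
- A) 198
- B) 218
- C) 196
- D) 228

First: 91 + 67 = 158
Then: 158 + 60 = 218
B) 218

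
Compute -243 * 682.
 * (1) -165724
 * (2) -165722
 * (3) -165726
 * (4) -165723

-243 * 682 = -165726
3) -165726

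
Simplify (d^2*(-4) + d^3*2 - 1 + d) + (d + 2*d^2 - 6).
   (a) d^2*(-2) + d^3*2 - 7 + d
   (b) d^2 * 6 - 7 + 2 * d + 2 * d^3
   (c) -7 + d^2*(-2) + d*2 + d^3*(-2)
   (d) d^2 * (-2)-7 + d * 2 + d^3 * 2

Adding the polynomials and combining like terms:
(d^2*(-4) + d^3*2 - 1 + d) + (d + 2*d^2 - 6)
= d^2 * (-2)-7 + d * 2 + d^3 * 2
d) d^2 * (-2)-7 + d * 2 + d^3 * 2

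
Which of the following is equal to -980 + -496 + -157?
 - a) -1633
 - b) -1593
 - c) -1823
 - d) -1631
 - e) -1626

First: -980 + -496 = -1476
Then: -1476 + -157 = -1633
a) -1633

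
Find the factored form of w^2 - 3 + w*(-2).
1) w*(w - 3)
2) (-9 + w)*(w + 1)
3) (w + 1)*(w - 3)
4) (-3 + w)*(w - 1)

We need to factor w^2 - 3 + w*(-2).
The factored form is (w + 1)*(w - 3).
3) (w + 1)*(w - 3)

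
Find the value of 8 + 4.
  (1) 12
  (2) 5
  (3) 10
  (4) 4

8 + 4 = 12
1) 12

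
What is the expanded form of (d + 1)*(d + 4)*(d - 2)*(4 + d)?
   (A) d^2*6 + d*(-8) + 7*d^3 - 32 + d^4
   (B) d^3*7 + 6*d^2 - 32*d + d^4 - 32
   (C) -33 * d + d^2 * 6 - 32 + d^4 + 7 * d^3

Expanding (d + 1)*(d + 4)*(d - 2)*(4 + d):
= d^3*7 + 6*d^2 - 32*d + d^4 - 32
B) d^3*7 + 6*d^2 - 32*d + d^4 - 32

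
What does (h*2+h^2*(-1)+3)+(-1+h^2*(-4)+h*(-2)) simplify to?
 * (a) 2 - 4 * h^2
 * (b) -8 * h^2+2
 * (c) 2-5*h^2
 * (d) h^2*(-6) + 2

Adding the polynomials and combining like terms:
(h*2 + h^2*(-1) + 3) + (-1 + h^2*(-4) + h*(-2))
= 2-5*h^2
c) 2-5*h^2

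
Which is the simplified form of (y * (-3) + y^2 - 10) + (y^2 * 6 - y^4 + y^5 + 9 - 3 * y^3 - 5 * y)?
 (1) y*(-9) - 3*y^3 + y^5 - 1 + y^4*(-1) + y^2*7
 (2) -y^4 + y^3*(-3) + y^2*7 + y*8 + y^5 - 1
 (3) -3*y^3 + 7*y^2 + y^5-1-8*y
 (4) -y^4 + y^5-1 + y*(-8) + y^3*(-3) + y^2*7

Adding the polynomials and combining like terms:
(y*(-3) + y^2 - 10) + (y^2*6 - y^4 + y^5 + 9 - 3*y^3 - 5*y)
= -y^4 + y^5-1 + y*(-8) + y^3*(-3) + y^2*7
4) -y^4 + y^5-1 + y*(-8) + y^3*(-3) + y^2*7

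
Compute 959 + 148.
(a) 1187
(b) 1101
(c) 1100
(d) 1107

959 + 148 = 1107
d) 1107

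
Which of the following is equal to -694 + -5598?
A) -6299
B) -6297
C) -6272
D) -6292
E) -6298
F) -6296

-694 + -5598 = -6292
D) -6292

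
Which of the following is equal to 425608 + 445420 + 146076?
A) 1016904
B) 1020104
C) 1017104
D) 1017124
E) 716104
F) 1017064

First: 425608 + 445420 = 871028
Then: 871028 + 146076 = 1017104
C) 1017104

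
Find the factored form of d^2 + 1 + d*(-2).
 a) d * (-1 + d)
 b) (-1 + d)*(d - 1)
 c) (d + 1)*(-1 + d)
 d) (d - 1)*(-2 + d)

We need to factor d^2 + 1 + d*(-2).
The factored form is (-1 + d)*(d - 1).
b) (-1 + d)*(d - 1)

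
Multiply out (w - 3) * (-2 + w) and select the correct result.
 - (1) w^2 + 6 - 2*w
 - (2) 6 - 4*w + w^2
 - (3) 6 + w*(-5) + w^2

Expanding (w - 3) * (-2 + w):
= 6 + w*(-5) + w^2
3) 6 + w*(-5) + w^2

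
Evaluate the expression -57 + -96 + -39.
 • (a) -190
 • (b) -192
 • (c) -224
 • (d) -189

First: -57 + -96 = -153
Then: -153 + -39 = -192
b) -192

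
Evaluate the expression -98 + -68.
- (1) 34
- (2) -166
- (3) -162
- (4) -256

-98 + -68 = -166
2) -166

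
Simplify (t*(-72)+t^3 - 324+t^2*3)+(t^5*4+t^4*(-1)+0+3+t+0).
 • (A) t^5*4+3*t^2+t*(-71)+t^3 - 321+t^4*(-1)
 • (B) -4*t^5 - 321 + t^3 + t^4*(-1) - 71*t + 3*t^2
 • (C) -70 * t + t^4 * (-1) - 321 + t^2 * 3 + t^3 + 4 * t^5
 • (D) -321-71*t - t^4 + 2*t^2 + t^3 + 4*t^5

Adding the polynomials and combining like terms:
(t*(-72) + t^3 - 324 + t^2*3) + (t^5*4 + t^4*(-1) + 0 + 3 + t + 0)
= t^5*4+3*t^2+t*(-71)+t^3 - 321+t^4*(-1)
A) t^5*4+3*t^2+t*(-71)+t^3 - 321+t^4*(-1)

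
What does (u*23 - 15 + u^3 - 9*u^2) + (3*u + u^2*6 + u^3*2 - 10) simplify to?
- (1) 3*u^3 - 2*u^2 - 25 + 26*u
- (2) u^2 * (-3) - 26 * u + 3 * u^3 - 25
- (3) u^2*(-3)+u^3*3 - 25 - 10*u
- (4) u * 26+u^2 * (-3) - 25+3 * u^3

Adding the polynomials and combining like terms:
(u*23 - 15 + u^3 - 9*u^2) + (3*u + u^2*6 + u^3*2 - 10)
= u * 26+u^2 * (-3) - 25+3 * u^3
4) u * 26+u^2 * (-3) - 25+3 * u^3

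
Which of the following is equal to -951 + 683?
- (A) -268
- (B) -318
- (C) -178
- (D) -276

-951 + 683 = -268
A) -268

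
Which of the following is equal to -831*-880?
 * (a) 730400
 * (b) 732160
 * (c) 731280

-831 * -880 = 731280
c) 731280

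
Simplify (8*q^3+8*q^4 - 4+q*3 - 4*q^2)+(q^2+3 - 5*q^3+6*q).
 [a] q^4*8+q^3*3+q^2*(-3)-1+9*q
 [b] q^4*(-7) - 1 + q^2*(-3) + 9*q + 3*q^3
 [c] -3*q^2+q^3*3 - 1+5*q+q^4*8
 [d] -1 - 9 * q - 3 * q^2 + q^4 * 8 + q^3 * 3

Adding the polynomials and combining like terms:
(8*q^3 + 8*q^4 - 4 + q*3 - 4*q^2) + (q^2 + 3 - 5*q^3 + 6*q)
= q^4*8+q^3*3+q^2*(-3)-1+9*q
a) q^4*8+q^3*3+q^2*(-3)-1+9*q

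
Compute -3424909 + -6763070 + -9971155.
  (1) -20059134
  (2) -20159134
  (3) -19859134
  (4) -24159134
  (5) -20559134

First: -3424909 + -6763070 = -10187979
Then: -10187979 + -9971155 = -20159134
2) -20159134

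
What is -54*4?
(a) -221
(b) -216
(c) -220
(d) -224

-54 * 4 = -216
b) -216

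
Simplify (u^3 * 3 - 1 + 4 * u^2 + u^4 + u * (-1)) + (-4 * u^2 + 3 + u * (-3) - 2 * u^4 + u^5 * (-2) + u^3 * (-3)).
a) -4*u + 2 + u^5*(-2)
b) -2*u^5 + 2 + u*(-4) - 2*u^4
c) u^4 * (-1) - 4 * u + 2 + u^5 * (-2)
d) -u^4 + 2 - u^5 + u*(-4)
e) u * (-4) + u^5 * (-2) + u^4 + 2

Adding the polynomials and combining like terms:
(u^3*3 - 1 + 4*u^2 + u^4 + u*(-1)) + (-4*u^2 + 3 + u*(-3) - 2*u^4 + u^5*(-2) + u^3*(-3))
= u^4 * (-1) - 4 * u + 2 + u^5 * (-2)
c) u^4 * (-1) - 4 * u + 2 + u^5 * (-2)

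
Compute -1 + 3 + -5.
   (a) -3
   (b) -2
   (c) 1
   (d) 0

First: -1 + 3 = 2
Then: 2 + -5 = -3
a) -3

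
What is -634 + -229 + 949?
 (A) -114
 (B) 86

First: -634 + -229 = -863
Then: -863 + 949 = 86
B) 86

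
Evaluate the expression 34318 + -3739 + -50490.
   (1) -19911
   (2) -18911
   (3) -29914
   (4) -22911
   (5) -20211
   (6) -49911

First: 34318 + -3739 = 30579
Then: 30579 + -50490 = -19911
1) -19911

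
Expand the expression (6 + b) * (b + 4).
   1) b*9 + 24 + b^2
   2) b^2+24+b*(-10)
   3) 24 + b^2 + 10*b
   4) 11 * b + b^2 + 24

Expanding (6 + b) * (b + 4):
= 24 + b^2 + 10*b
3) 24 + b^2 + 10*b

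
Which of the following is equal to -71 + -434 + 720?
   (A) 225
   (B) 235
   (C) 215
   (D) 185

First: -71 + -434 = -505
Then: -505 + 720 = 215
C) 215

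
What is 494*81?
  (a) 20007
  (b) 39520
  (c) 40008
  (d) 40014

494 * 81 = 40014
d) 40014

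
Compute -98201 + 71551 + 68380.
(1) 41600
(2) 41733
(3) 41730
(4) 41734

First: -98201 + 71551 = -26650
Then: -26650 + 68380 = 41730
3) 41730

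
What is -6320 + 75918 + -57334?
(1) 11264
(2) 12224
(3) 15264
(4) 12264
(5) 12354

First: -6320 + 75918 = 69598
Then: 69598 + -57334 = 12264
4) 12264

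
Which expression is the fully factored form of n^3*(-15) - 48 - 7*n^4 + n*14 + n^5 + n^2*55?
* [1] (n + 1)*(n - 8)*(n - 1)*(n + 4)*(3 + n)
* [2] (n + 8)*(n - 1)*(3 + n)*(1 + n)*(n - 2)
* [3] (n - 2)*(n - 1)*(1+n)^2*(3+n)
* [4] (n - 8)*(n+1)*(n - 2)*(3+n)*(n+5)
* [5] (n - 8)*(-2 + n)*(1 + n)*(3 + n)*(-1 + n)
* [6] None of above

We need to factor n^3*(-15) - 48 - 7*n^4 + n*14 + n^5 + n^2*55.
The factored form is (n - 8)*(-2 + n)*(1 + n)*(3 + n)*(-1 + n).
5) (n - 8)*(-2 + n)*(1 + n)*(3 + n)*(-1 + n)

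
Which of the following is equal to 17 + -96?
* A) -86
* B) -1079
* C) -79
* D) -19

17 + -96 = -79
C) -79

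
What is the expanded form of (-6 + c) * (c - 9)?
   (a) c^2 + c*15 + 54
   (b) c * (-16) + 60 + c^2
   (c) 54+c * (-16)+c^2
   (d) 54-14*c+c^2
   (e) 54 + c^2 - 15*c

Expanding (-6 + c) * (c - 9):
= 54 + c^2 - 15*c
e) 54 + c^2 - 15*c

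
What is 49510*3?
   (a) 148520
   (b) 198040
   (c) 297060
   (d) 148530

49510 * 3 = 148530
d) 148530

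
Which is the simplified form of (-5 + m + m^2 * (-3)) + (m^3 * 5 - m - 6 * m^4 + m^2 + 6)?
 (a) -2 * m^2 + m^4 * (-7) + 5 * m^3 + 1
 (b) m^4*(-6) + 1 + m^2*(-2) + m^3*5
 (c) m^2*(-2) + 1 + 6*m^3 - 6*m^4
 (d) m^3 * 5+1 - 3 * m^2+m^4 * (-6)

Adding the polynomials and combining like terms:
(-5 + m + m^2*(-3)) + (m^3*5 - m - 6*m^4 + m^2 + 6)
= m^4*(-6) + 1 + m^2*(-2) + m^3*5
b) m^4*(-6) + 1 + m^2*(-2) + m^3*5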